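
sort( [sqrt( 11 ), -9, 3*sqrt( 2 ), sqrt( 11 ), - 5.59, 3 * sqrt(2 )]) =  [ - 9, - 5.59, sqrt( 11 ), sqrt( 11 ), 3 * sqrt( 2), 3 * sqrt( 2 )]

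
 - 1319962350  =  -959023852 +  - 360938498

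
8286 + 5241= 13527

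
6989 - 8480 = - 1491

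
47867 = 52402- 4535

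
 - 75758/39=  - 75758/39 =-  1942.51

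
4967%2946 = 2021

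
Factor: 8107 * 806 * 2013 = 13153429146 = 2^1*3^1*11^3*13^1*31^1*61^1  *67^1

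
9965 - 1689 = 8276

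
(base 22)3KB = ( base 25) 313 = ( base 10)1903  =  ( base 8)3557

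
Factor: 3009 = 3^1*17^1 * 59^1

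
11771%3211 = 2138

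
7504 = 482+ 7022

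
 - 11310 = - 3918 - 7392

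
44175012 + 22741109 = 66916121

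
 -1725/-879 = 575/293 = 1.96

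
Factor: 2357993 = 11^1*214363^1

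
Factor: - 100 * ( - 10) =2^3* 5^3 = 1000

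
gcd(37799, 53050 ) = 1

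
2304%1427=877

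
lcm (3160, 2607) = 104280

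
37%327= 37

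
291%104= 83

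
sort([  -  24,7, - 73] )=[ - 73, - 24, 7 ]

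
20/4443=20/4443 = 0.00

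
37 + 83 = 120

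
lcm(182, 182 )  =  182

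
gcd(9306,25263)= 9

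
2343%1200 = 1143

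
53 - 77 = -24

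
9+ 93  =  102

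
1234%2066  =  1234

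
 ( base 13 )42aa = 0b10010000110010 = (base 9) 13635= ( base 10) 9266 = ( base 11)6A64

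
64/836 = 16/209= 0.08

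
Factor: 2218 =2^1*1109^1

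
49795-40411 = 9384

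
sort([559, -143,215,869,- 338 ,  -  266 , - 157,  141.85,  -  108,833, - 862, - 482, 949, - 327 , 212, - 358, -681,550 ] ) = [  -  862, - 681, - 482, - 358 , - 338, - 327, - 266, - 157 ,- 143, - 108,  141.85,212, 215,550 , 559,  833,869,  949] 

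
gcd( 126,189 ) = 63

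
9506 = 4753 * 2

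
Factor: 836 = 2^2*11^1*19^1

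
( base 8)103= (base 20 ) 37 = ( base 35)1w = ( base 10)67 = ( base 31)25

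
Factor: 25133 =41^1*613^1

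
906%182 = 178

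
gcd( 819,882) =63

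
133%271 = 133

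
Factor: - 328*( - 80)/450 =2624/45= 2^6*3^( - 2) *5^( - 1)*41^1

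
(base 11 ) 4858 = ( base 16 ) 18D3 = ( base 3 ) 22201101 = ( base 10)6355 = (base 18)11b1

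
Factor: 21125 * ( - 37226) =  - 786399250 = - 2^1*5^3 *7^1*13^2*2659^1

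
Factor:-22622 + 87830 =2^3*3^1 * 11^1*13^1*19^1 = 65208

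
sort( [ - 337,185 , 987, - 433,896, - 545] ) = [-545, - 433,-337, 185, 896, 987]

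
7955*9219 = 73337145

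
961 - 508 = 453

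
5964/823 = 5964/823 = 7.25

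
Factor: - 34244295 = - 3^1*5^1*181^1*12613^1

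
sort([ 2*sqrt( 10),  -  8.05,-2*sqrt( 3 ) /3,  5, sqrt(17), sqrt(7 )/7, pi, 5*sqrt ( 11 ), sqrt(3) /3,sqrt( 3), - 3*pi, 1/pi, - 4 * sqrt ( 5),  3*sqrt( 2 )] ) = [ - 3 * pi, - 4*sqrt(5 ),- 8.05, - 2  *sqrt( 3) /3, 1/pi,sqrt( 7 ) /7,sqrt(3) /3,sqrt ( 3 ), pi, sqrt( 17 ),3*sqrt (2),  5,2*sqrt( 10 ), 5*sqrt( 11)] 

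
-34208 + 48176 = 13968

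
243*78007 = 18955701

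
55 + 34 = 89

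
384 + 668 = 1052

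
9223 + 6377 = 15600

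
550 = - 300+850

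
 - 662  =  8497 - 9159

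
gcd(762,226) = 2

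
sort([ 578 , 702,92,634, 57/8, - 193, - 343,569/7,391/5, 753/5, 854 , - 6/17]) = [ - 343, -193, - 6/17,  57/8,391/5, 569/7, 92, 753/5,578,634, 702,854 ]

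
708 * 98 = 69384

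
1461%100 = 61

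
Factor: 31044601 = 7^1 * 17^1 * 260879^1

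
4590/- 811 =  - 6 +276/811 = - 5.66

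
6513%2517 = 1479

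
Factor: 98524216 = 2^3*7^1*1759361^1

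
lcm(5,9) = 45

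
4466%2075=316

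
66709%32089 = 2531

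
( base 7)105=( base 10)54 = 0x36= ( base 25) 24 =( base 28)1Q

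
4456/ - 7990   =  -1 + 1767/3995 = - 0.56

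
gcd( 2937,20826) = 267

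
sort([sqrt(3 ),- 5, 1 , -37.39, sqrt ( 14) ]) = [ - 37.39, - 5, 1,sqrt(3),sqrt( 14)]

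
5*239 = 1195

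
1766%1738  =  28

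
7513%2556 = 2401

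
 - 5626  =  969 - 6595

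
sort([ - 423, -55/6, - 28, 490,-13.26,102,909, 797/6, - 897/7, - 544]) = [ - 544,-423, - 897/7, - 28,-13.26, - 55/6, 102, 797/6, 490, 909] 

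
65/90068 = 65/90068 = 0.00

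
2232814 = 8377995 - 6145181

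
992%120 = 32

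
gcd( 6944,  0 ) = 6944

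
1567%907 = 660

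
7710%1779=594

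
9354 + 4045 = 13399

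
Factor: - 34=-2^1*17^1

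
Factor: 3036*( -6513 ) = -2^2*3^2*11^1*13^1*23^1*167^1 = - 19773468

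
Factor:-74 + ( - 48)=  -  2^1*61^1 = -  122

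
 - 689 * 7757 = - 5344573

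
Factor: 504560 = 2^4*5^1* 7^1 * 17^1 * 53^1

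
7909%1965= 49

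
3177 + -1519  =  1658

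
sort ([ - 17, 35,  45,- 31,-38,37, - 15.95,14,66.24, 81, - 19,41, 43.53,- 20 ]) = [ - 38, - 31,  -  20, - 19, - 17, - 15.95,14,35,37,41,43.53, 45,66.24,81]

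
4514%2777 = 1737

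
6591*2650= 17466150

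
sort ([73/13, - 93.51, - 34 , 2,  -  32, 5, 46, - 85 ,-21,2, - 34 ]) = [ - 93.51, - 85, - 34, - 34, - 32, - 21, 2,2,  5,73/13, 46]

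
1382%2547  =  1382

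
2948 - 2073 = 875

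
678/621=1  +  19/207 = 1.09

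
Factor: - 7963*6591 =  - 3^1 *13^3*7963^1=- 52484133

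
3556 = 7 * 508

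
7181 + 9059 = 16240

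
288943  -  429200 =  - 140257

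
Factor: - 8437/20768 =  - 2^( - 5 )*13^1 = - 13/32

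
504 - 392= 112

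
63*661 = 41643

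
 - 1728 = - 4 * 432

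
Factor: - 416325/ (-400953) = 5^2*13^1*313^(  -  1)  =  325/313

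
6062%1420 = 382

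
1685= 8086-6401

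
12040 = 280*43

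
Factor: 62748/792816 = 2^( -2) * 3^2* 7^1*199^( - 1) = 63/796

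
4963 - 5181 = - 218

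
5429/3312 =1 + 2117/3312 = 1.64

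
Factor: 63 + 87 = 150 = 2^1*3^1*5^2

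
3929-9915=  - 5986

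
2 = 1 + 1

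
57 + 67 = 124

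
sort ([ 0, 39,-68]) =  [ - 68, 0, 39]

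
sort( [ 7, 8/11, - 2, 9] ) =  [ - 2, 8/11, 7,9]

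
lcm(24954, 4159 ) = 24954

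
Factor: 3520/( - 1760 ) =-2 = - 2^1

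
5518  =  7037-1519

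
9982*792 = 7905744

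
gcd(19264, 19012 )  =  28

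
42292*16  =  676672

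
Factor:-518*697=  - 2^1*7^1*17^1*37^1 * 41^1 = - 361046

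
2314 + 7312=9626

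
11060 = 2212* 5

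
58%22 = 14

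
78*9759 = 761202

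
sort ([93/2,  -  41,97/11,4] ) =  [ - 41, 4,  97/11,93/2]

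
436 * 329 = 143444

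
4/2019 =4/2019 = 0.00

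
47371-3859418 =  -  3812047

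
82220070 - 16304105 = 65915965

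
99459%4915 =1159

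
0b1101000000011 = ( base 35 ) 5f9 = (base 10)6659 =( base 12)3A2B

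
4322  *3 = 12966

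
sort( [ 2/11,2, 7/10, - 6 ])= [  -  6, 2/11 , 7/10  ,  2] 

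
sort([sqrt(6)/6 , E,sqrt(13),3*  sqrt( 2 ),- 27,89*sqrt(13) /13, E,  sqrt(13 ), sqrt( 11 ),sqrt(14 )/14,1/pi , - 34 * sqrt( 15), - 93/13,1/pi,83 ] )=[ - 34 * sqrt(15), - 27, - 93/13, sqrt(14) /14,1/pi,1/pi,sqrt(6) /6,E, E , sqrt( 11 ),sqrt(13), sqrt(13),3 * sqrt(2),89 * sqrt( 13) /13,83 ] 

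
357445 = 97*3685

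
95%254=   95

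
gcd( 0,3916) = 3916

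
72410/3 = 72410/3=24136.67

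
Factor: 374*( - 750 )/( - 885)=18700/59=2^2* 5^2 * 11^1*17^1*59^ ( - 1 )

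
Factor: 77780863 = 641^1*121343^1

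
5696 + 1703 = 7399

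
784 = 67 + 717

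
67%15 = 7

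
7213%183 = 76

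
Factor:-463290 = -2^1*3^1 * 5^1*15443^1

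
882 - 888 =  - 6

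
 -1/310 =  - 1/310 = - 0.00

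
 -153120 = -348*440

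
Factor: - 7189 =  - 7^1*13^1*79^1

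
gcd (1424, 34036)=4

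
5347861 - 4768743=579118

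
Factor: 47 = 47^1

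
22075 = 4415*5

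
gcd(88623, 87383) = 1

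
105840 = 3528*30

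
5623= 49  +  5574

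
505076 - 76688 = 428388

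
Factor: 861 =3^1*7^1*41^1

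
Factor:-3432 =  -  2^3*3^1*11^1*13^1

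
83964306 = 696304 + 83268002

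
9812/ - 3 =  -9812/3 = -3270.67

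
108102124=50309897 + 57792227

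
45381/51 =15127/17 = 889.82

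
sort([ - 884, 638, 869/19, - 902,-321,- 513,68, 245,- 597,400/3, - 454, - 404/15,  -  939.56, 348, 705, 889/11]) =[-939.56,  -  902, -884, - 597, - 513, - 454,  -  321, - 404/15, 869/19,68, 889/11, 400/3, 245,  348, 638, 705]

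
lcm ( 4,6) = 12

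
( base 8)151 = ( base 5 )410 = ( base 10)105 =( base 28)3l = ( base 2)1101001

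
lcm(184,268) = 12328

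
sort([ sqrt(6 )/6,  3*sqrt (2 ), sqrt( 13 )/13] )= [ sqrt(13 ) /13, sqrt(6 ) /6, 3 * sqrt (2) ]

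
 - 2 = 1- 3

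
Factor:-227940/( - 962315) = 2^2 * 3^1*29^1 * 131^1*192463^(-1) = 45588/192463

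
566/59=9  +  35/59 = 9.59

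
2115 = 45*47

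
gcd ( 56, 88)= 8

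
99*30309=3000591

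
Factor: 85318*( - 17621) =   -  1503388478  =  - 2^1*29^1 * 67^1*263^1*1471^1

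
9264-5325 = 3939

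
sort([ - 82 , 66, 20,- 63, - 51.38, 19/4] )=[  -  82, - 63, - 51.38, 19/4,20,66]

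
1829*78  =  142662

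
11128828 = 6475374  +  4653454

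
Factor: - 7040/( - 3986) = 2^6*5^1 * 11^1*1993^( - 1)=3520/1993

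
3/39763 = 3/39763 = 0.00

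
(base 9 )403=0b101000111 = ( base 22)ej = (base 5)2302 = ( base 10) 327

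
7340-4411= 2929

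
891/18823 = 891/18823 = 0.05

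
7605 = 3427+4178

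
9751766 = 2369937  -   - 7381829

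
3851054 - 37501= 3813553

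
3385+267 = 3652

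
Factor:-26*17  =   - 2^1*13^1 * 17^1 = - 442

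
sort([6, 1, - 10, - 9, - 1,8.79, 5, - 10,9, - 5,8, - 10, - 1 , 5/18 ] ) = [ - 10, - 10, - 10,-9  , - 5, - 1,-1, 5/18, 1,5, 6,8,8.79, 9]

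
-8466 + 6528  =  -1938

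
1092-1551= - 459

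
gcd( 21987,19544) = 2443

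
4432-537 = 3895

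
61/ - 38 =-2 + 15/38 = -1.61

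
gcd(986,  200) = 2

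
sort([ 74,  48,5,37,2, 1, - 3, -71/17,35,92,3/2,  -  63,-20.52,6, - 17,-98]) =[ - 98,-63,-20.52,  -  17, - 71/17,  -  3 , 1, 3/2, 2, 5, 6,  35,37, 48,74, 92 ] 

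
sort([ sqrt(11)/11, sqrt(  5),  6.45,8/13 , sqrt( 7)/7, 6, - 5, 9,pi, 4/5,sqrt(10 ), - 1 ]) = [- 5, - 1,  sqrt (11)/11 , sqrt(7 )/7,8/13, 4/5, sqrt( 5 ),pi,sqrt ( 10),  6, 6.45, 9 ] 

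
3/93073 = 3/93073 = 0.00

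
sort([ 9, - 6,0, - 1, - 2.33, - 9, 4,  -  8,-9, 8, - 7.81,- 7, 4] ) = [ - 9 ,- 9, - 8,-7.81, - 7,-6, - 2.33, - 1, 0, 4, 4, 8,9]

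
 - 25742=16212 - 41954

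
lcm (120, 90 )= 360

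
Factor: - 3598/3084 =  -2^( - 1)*3^( - 1)*7^1 = - 7/6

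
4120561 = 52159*79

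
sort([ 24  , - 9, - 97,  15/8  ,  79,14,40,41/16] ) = [- 97, - 9,15/8,41/16, 14,24, 40  ,  79 ] 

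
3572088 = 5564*642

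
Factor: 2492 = 2^2*7^1*89^1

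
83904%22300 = 17004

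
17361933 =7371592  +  9990341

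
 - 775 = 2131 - 2906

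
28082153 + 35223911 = 63306064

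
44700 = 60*745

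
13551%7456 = 6095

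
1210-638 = 572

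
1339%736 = 603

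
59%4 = 3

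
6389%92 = 41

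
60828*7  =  425796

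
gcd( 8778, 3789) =3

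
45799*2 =91598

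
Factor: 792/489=264/163=   2^3 * 3^1  *  11^1 * 163^(  -  1 )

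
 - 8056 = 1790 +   -  9846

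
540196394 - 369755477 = 170440917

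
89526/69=1297+11/23 = 1297.48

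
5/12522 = 5/12522 = 0.00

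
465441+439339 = 904780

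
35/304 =35/304  =  0.12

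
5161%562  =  103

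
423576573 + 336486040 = 760062613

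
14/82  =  7/41= 0.17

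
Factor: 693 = 3^2*7^1 * 11^1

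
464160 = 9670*48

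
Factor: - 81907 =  - 7^1*11701^1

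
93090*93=8657370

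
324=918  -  594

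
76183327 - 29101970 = 47081357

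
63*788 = 49644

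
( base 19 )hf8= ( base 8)14436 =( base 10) 6430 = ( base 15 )1D8A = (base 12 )387a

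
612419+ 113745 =726164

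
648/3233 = 648/3233 = 0.20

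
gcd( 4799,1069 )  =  1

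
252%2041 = 252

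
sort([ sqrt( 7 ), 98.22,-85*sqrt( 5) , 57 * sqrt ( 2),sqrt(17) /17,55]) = [  -  85*sqrt (5),sqrt( 17 ) /17 , sqrt( 7),55, 57 * sqrt( 2), 98.22]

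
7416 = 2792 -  - 4624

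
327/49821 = 109/16607 = 0.01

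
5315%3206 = 2109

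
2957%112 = 45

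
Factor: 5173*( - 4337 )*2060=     -  46216720060 = - 2^2*5^1*7^1 * 103^1*739^1*4337^1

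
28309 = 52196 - 23887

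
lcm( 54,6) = 54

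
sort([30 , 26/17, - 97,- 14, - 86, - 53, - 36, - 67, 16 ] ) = [ - 97, - 86,  -  67, - 53, - 36, - 14,26/17 , 16,30]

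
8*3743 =29944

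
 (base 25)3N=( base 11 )8a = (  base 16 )62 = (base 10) 98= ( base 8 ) 142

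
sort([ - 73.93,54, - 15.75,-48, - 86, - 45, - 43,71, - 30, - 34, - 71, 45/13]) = [ - 86, - 73.93, - 71, - 48, - 45, - 43, - 34,- 30  , - 15.75,45/13,  54,  71]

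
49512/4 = 12378=12378.00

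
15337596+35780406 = 51118002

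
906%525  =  381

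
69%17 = 1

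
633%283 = 67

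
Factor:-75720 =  - 2^3  *3^1*5^1 * 631^1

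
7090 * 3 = 21270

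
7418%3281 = 856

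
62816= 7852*8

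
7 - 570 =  - 563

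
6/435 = 2/145 = 0.01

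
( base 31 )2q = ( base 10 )88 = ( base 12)74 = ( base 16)58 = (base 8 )130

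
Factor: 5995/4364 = 2^(-2 )*5^1 * 11^1*109^1 * 1091^(  -  1 )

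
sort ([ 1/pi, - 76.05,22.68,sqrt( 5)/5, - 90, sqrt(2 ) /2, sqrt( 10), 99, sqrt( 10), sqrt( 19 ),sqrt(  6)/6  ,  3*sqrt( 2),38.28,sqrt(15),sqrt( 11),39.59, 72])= [ - 90, - 76.05, 1/pi, sqrt(6 ) /6, sqrt( 5) /5,sqrt( 2 )/2 , sqrt( 10),sqrt( 10),sqrt(11 ), sqrt(15 ), 3*sqrt(2 ) , sqrt(19), 22.68, 38.28, 39.59 , 72,99] 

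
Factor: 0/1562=0^1 = 0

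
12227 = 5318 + 6909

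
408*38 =15504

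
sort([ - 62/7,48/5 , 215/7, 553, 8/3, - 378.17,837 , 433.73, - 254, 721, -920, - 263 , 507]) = [  -  920, - 378.17 , - 263, - 254, - 62/7, 8/3  ,  48/5,215/7,433.73, 507,553,721, 837 ] 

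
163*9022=1470586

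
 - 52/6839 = -52/6839 = - 0.01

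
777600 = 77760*10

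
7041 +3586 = 10627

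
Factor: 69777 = 3^2 * 7753^1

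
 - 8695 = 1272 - 9967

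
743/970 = 743/970 = 0.77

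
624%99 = 30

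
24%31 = 24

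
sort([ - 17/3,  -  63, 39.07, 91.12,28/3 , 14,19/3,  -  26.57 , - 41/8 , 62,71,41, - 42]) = [ - 63, -42, -26.57,  -  17/3,- 41/8,19/3,28/3,14,39.07,41, 62, 71,91.12]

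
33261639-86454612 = -53192973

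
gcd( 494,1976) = 494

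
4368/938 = 4 + 44/67 = 4.66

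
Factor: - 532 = -2^2*7^1*19^1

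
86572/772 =21643/193 = 112.14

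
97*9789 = 949533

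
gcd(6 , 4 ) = 2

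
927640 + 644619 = 1572259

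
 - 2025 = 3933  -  5958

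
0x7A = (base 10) 122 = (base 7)233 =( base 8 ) 172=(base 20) 62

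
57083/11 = 5189+4/11 = 5189.36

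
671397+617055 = 1288452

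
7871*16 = 125936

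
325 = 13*25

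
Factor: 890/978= 3^( - 1)*5^1*89^1  *  163^(-1)= 445/489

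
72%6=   0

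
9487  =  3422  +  6065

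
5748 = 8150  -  2402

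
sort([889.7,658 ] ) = [658, 889.7 ] 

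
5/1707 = 5/1707= 0.00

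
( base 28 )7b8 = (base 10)5804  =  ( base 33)5AT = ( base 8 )13254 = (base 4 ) 1122230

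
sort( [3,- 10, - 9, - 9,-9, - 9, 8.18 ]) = [ - 10,-9, - 9, - 9, -9 , 3, 8.18 ]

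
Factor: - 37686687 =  - 3^1*2857^1*4397^1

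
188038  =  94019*2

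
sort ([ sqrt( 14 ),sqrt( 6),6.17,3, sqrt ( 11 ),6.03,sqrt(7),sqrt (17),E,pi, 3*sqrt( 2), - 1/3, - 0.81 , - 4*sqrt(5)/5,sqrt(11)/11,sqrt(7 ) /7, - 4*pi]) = [ - 4*pi,-4*sqrt( 5)/5,  -  0.81, - 1/3 , sqrt( 11) /11,sqrt(7)/7,sqrt (6),sqrt( 7) , E,3, pi,sqrt( 11),sqrt ( 14),sqrt( 17),  3*sqrt ( 2),6.03,6.17]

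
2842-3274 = -432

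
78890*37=2918930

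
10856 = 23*472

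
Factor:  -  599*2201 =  - 1318399 = - 31^1*71^1*599^1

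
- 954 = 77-1031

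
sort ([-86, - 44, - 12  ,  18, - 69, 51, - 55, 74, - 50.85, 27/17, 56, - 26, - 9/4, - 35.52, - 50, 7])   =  [ - 86, - 69, - 55, - 50.85, - 50, - 44, - 35.52, - 26, - 12, - 9/4, 27/17, 7, 18,51 , 56, 74]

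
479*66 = 31614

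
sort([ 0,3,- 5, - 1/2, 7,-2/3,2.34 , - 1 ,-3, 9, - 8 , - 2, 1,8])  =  [ - 8, - 5, - 3, - 2, - 1, - 2/3,-1/2 , 0, 1,2.34,  3,7 , 8, 9 ]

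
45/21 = 2 + 1/7 = 2.14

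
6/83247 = 2/27749 = 0.00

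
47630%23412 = 806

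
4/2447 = 4/2447 =0.00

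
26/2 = 13 = 13.00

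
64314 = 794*81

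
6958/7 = 994 = 994.00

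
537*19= 10203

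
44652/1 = 44652 = 44652.00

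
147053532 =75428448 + 71625084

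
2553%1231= 91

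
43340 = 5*8668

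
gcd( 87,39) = 3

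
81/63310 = 81/63310 = 0.00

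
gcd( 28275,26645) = 5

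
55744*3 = 167232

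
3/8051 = 3/8051 = 0.00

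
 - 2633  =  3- 2636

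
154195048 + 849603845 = 1003798893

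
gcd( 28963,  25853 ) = 1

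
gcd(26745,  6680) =5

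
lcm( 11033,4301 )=253759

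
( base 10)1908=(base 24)37c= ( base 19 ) 558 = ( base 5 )30113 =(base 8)3564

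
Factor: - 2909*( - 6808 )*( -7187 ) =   -  142334740264  =  - 2^3*23^1*37^1*2909^1 * 7187^1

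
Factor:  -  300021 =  - 3^1*97^1*1031^1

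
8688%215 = 88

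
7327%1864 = 1735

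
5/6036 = 5/6036  =  0.00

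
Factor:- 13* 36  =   - 2^2*  3^2  *  13^1 = - 468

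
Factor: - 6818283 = - 3^3*19^1*13291^1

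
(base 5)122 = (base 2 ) 100101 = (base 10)37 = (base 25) 1C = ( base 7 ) 52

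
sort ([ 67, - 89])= [ - 89,67] 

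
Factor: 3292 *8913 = 29341596  =  2^2*3^1*823^1*2971^1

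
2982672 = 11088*269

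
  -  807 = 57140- 57947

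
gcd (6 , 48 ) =6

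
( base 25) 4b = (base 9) 133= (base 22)51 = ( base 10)111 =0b1101111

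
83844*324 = 27165456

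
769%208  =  145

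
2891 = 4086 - 1195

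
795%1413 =795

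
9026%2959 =149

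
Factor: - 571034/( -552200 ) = 2^( - 2 )*5^(  -  2)*11^(  -  1)*251^ ( - 1)*285517^1 = 285517/276100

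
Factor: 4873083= 3^1*1624361^1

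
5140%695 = 275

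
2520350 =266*9475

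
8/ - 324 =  - 2/81 = - 0.02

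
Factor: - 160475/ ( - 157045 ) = 5^1*131^1* 641^( - 1) = 655/641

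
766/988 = 383/494 = 0.78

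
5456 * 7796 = 42534976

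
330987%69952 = 51179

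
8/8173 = 8/8173 = 0.00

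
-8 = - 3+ - 5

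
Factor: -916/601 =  - 2^2*229^1 * 601^( - 1 )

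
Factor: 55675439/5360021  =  47^ (- 1)*113^1*283^1*1741^1*114043^ ( - 1 )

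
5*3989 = 19945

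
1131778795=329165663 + 802613132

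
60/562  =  30/281 = 0.11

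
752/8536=94/1067 = 0.09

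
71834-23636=48198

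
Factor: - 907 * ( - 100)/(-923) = -90700/923 = - 2^2 * 5^2*13^(-1 ) *71^(-1) * 907^1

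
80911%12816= 4015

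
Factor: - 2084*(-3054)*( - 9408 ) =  - 2^9 * 3^2*7^2*509^1*521^1 = - 59877554688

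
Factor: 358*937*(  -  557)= - 186843422 = - 2^1*179^1*557^1*937^1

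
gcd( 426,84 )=6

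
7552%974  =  734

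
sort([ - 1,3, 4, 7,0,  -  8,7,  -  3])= [ - 8, - 3, - 1, 0,3,4,  7, 7]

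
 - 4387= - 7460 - - 3073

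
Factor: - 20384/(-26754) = 2^4 * 3^( - 1 )*7^(-1 )   =  16/21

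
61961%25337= 11287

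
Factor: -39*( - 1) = 39=3^1*13^1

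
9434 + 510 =9944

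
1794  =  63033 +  - 61239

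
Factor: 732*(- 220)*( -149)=23994960 =2^4* 3^1*5^1*11^1*61^1*149^1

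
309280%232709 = 76571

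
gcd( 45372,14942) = 2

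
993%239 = 37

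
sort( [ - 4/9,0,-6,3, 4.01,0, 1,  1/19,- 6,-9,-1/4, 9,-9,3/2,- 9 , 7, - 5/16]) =[  -  9, - 9,-9,-6,- 6,-4/9,-5/16, - 1/4,0,0,1/19,  1, 3/2,3, 4.01,7, 9]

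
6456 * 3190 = 20594640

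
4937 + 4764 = 9701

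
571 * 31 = 17701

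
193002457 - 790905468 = -597903011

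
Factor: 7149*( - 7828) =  - 55962372  =  -2^2*3^1*19^1*103^1 * 2383^1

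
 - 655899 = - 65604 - 590295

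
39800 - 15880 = 23920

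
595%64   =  19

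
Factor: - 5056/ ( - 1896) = 8/3 = 2^3*3^( - 1 )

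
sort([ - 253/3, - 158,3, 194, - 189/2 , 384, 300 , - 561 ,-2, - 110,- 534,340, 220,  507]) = [ - 561,-534, - 158, - 110,-189/2, - 253/3 , - 2,3,194, 220 , 300, 340,384,507] 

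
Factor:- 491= - 491^1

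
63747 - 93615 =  - 29868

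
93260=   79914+13346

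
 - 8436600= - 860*9810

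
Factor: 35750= 2^1*5^3*11^1*13^1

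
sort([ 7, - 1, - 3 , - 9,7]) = [ - 9, - 3,-1,  7,7] 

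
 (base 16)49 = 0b1001001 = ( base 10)73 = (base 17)45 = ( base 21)3a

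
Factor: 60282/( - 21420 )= - 2^( - 1)*5^(  -  1)*7^ ( - 1 )*197^1 = - 197/70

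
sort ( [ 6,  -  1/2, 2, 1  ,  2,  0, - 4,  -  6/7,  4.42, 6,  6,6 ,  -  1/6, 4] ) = [ - 4,-6/7, - 1/2, - 1/6, 0 , 1, 2, 2, 4,  4.42,6, 6, 6, 6 ]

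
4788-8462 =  - 3674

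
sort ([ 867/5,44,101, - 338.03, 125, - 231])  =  [-338.03, - 231,  44,101,125 , 867/5]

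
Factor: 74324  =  2^2* 17^1 * 1093^1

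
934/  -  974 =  - 467/487 = -0.96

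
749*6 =4494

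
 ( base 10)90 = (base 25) 3F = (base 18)50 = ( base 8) 132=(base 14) 66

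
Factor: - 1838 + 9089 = 3^1*2417^1 = 7251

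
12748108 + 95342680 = 108090788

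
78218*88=6883184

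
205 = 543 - 338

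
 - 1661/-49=33 + 44/49  =  33.90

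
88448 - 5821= 82627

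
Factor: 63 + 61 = 124 = 2^2*31^1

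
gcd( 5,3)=1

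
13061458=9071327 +3990131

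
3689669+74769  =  3764438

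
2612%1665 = 947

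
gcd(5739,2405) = 1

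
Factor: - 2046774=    - 2^1*3^1*73^1*4673^1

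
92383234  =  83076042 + 9307192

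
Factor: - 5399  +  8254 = 5^1* 571^1 = 2855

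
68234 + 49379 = 117613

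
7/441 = 1/63 = 0.02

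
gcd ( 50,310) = 10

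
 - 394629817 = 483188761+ - 877818578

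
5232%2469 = 294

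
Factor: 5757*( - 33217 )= -191230269 = - 3^1*19^1*59^1*101^1*563^1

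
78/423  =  26/141 = 0.18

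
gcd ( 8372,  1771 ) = 161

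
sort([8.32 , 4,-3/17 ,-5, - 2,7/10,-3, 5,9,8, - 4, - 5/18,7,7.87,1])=[ - 5, - 4, - 3, - 2, - 5/18 , - 3/17 , 7/10, 1,  4, 5,7,7.87,8, 8.32, 9 ]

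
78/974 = 39/487 = 0.08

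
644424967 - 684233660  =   - 39808693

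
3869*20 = 77380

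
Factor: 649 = 11^1*59^1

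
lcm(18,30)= 90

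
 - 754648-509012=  - 1263660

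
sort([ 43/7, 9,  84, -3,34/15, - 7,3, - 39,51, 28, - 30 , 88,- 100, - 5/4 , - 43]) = [ -100, - 43, - 39, - 30, - 7, - 3, - 5/4,34/15,3,43/7,9,28,51 , 84,88]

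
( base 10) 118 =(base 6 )314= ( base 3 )11101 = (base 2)1110110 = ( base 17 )6G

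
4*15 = 60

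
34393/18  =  1910+13/18  =  1910.72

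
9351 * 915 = 8556165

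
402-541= -139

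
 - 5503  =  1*( - 5503 ) 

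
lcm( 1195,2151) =10755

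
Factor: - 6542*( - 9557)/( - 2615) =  - 2^1*5^( - 1)*19^1*503^1*523^(-1)*3271^1 = - 62521894/2615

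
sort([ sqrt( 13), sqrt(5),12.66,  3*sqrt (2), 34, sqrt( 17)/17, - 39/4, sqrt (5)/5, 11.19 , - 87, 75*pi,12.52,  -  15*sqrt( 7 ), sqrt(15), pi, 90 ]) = [ - 87, - 15*sqrt( 7), - 39/4, sqrt(17)/17, sqrt(5)/5, sqrt(5), pi, sqrt (13),sqrt( 15 ) , 3*sqrt( 2), 11.19,12.52,12.66,34, 90 , 75*pi]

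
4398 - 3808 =590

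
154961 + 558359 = 713320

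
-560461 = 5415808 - 5976269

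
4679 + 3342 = 8021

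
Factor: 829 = 829^1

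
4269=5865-1596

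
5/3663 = 5/3663=0.00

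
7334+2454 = 9788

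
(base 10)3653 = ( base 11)2821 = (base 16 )E45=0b111001000101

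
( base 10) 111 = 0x6F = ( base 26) 47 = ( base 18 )63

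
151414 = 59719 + 91695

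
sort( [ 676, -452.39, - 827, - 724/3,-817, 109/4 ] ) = [-827, - 817, - 452.39, - 724/3 , 109/4, 676 ]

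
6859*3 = 20577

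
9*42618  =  383562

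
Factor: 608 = 2^5*19^1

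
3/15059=3/15059 = 0.00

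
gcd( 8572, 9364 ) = 4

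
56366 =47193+9173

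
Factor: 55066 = 2^1*11^1 * 2503^1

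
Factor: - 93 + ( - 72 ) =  - 165 = -3^1 * 5^1* 11^1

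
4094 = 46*89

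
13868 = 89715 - 75847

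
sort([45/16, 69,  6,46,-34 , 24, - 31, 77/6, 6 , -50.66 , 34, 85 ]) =[ - 50.66 , - 34, - 31,45/16,6, 6, 77/6 , 24 , 34,46,69,85] 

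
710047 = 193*3679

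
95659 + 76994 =172653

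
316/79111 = 316/79111 = 0.00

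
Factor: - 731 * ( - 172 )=125732 = 2^2*17^1 * 43^2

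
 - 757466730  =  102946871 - 860413601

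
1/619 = 1/619 = 0.00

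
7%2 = 1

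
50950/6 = 25475/3 = 8491.67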